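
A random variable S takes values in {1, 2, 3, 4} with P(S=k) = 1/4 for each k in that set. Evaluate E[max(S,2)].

2.75

E[max(S,2)] = Σ max(s,2)·P(S=s)
 = 2·1/4 + 2·1/4 + 3·1/4 + 4·1/4
 = 1/2 + 1/2 + 3/4 + 1
 = 11/4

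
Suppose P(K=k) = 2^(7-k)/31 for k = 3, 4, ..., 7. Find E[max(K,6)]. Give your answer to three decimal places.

E[max(K,6)] = Σ max(k,6)·P(K=k)
 = 6·16/31 + 6·8/31 + 6·4/31 + 6·2/31 + 7·1/31
 = 96/31 + 48/31 + 24/31 + 12/31 + 7/31
 = 187/31

6.032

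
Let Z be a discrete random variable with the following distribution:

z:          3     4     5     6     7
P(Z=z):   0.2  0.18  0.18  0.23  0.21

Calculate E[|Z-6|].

1.35

E[|Z-6|] = Σ |z-6|·P(Z=z)
 = 3·0.2 + 2·0.18 + 1·0.18 + 0·0.23 + 1·0.21
 = 0.6 + 0.36 + 0.18 + 0 + 0.21
 = 1.35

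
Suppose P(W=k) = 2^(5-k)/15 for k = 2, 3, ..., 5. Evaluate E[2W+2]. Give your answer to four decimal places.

7.4667

E[2W+2] = Σ (2w+2)·P(W=w)
 = 6·8/15 + 8·4/15 + 10·2/15 + 12·1/15
 = 16/5 + 32/15 + 4/3 + 4/5
 = 112/15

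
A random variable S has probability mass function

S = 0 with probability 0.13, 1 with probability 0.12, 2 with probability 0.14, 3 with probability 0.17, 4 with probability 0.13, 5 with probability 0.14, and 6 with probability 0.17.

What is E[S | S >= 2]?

P(S >= 2) = 0.14 + 0.17 + 0.13 + 0.14 + 0.17 = 0.75.
E[S | S >= 2] = [2·0.14 + 3·0.17 + 4·0.13 + 5·0.14 + 6·0.17] / 0.75
 = 3.03 / 0.75
 = 101/25

4.04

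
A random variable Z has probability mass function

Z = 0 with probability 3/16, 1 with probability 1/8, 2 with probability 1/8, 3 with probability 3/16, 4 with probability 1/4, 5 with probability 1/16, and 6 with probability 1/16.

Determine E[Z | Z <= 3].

1.5

P(Z <= 3) = 3/16 + 1/8 + 1/8 + 3/16 = 5/8.
E[Z | Z <= 3] = [0·3/16 + 1·1/8 + 2·1/8 + 3·3/16] / (5/8)
 = 15/16 / (5/8)
 = 3/2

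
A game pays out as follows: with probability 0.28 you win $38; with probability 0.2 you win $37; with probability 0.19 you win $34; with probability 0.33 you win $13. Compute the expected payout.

E[payout] = 38·0.28 + 37·0.2 + 34·0.19 + 13·0.33
 = 10.64 + 7.4 + 6.46 + 4.29
 = 28.79

28.79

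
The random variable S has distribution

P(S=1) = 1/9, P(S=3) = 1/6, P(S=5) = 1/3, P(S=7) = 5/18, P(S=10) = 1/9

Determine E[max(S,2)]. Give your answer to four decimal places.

E[max(S,2)] = Σ max(s,2)·P(S=s)
 = 2·1/9 + 3·1/6 + 5·1/3 + 7·5/18 + 10·1/9
 = 2/9 + 1/2 + 5/3 + 35/18 + 10/9
 = 49/9

5.4444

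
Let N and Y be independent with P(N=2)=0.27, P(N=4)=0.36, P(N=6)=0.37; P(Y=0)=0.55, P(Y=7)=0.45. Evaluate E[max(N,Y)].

5.46

E[max(N,Y)] = Σ_n Σ_y max(n,y) · P(N=n)P(Y=y)
 = 2·0.1485 + 7·0.1215 + 4·0.198 + 7·0.162 + 6·0.2035 + 7·0.1665
 = 0.297 + 0.8505 + 0.792 + 1.134 + 1.221 + 1.1655
 = 5.46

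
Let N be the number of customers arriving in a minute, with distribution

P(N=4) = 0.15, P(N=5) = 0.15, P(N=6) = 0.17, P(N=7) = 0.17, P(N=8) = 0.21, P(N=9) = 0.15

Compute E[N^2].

46.19

E[N^2] = Σ n^2·P(N=n)
 = 16·0.15 + 25·0.15 + 36·0.17 + 49·0.17 + 64·0.21 + 81·0.15
 = 2.4 + 3.75 + 6.12 + 8.33 + 13.44 + 12.15
 = 46.19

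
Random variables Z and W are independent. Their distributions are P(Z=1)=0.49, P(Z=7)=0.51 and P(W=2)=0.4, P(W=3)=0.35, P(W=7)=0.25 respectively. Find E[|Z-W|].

3.008

E[|Z-W|] = Σ_z Σ_w |z-w| · P(Z=z)P(W=w)
 = 1·0.196 + 2·0.1715 + 6·0.1225 + 5·0.204 + 4·0.1785 + 0·0.1275
 = 0.196 + 0.343 + 0.735 + 1.02 + 0.714 + 0
 = 3.008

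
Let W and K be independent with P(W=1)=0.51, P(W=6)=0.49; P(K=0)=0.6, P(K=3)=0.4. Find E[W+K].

E[W+K] = Σ_w Σ_k (w+k) · P(W=w)P(K=k)
 = 1·0.306 + 4·0.204 + 6·0.294 + 9·0.196
 = 0.306 + 0.816 + 1.764 + 1.764
 = 4.65

4.65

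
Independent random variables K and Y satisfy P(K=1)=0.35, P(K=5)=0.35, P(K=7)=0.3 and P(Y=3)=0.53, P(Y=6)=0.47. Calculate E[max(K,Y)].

E[max(K,Y)] = Σ_k Σ_y max(k,y) · P(K=k)P(Y=y)
 = 3·0.1855 + 6·0.1645 + 5·0.1855 + 6·0.1645 + 7·0.159 + 7·0.141
 = 0.5565 + 0.987 + 0.9275 + 0.987 + 1.113 + 0.987
 = 5.558

5.558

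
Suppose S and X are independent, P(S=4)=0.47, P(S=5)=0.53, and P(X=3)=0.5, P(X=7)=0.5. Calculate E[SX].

E[SX] = Σ_s Σ_x sx · P(S=s)P(X=x)
 = 12·0.235 + 28·0.235 + 15·0.265 + 35·0.265
 = 2.82 + 6.58 + 3.975 + 9.275
 = 22.65

22.65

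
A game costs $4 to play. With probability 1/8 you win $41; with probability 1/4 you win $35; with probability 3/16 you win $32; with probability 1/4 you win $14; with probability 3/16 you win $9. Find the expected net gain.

21.0625

E[payout] = 41·1/8 + 35·1/4 + 32·3/16 + 14·1/4 + 9·3/16
 = 41/8 + 35/4 + 6 + 7/2 + 27/16
 = 401/16
Net = 401/16 - 4 = 337/16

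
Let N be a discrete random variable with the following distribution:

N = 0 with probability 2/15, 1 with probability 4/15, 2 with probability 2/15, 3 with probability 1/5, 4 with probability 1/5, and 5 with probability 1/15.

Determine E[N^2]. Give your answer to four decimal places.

7.4667

E[N^2] = Σ n^2·P(N=n)
 = 0·2/15 + 1·4/15 + 4·2/15 + 9·1/5 + 16·1/5 + 25·1/15
 = 0 + 4/15 + 8/15 + 9/5 + 16/5 + 5/3
 = 112/15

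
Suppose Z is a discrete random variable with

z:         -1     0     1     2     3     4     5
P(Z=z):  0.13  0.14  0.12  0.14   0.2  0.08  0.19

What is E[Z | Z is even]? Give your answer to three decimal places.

1.667

P(Z is even) = 0.14 + 0.14 + 0.08 = 0.36.
E[Z | Z is even] = [0·0.14 + 2·0.14 + 4·0.08] / 0.36
 = 0.6 / 0.36
 = 5/3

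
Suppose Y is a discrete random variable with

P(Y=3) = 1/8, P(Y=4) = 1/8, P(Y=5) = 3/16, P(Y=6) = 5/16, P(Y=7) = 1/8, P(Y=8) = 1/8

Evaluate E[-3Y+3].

E[-3Y+3] = Σ (-3y+3)·P(Y=y)
 = (-6)·1/8 + (-9)·1/8 + (-12)·3/16 + (-15)·5/16 + (-18)·1/8 + (-21)·1/8
 = (-3/4) + (-9/8) + (-9/4) + (-75/16) + (-9/4) + (-21/8)
 = -219/16

-13.6875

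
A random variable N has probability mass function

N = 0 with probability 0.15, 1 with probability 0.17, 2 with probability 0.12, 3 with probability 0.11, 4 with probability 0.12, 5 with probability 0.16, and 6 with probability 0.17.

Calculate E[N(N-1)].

10.64

E[N(N-1)] = Σ n(n-1)·P(N=n)
 = 0·0.15 + 0·0.17 + 2·0.12 + 6·0.11 + 12·0.12 + 20·0.16 + 30·0.17
 = 0 + 0 + 0.24 + 0.66 + 1.44 + 3.2 + 5.1
 = 10.64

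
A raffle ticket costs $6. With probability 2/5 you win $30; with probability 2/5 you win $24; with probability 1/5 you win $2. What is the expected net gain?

E[payout] = 30·2/5 + 24·2/5 + 2·1/5
 = 12 + 48/5 + 2/5
 = 22
Net = 22 - 6 = 16

16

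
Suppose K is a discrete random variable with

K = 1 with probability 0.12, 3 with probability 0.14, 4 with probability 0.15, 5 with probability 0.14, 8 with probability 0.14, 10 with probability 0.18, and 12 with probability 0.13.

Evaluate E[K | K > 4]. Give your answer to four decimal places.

P(K > 4) = 0.14 + 0.14 + 0.18 + 0.13 = 0.59.
E[K | K > 4] = [5·0.14 + 8·0.14 + 10·0.18 + 12·0.13] / 0.59
 = 5.18 / 0.59
 = 518/59

8.7797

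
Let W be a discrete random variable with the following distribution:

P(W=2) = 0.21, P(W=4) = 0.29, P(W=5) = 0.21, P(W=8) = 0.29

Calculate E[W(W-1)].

E[W(W-1)] = Σ w(w-1)·P(W=w)
 = 2·0.21 + 12·0.29 + 20·0.21 + 56·0.29
 = 0.42 + 3.48 + 4.2 + 16.24
 = 24.34

24.34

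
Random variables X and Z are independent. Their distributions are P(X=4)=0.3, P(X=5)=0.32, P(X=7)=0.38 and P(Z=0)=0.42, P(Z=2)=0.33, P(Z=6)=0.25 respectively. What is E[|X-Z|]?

3.76

E[|X-Z|] = Σ_x Σ_z |x-z| · P(X=x)P(Z=z)
 = 4·0.126 + 2·0.099 + 2·0.075 + 5·0.1344 + 3·0.1056 + 1·0.08 + 7·0.1596 + 5·0.1254 + 1·0.095
 = 0.504 + 0.198 + 0.15 + 0.672 + 0.3168 + 0.08 + 1.1172 + 0.627 + 0.095
 = 3.76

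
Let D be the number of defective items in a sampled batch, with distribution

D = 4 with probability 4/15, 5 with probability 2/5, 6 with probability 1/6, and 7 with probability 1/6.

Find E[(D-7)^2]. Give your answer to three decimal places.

4.167

E[(D-7)^2] = Σ (d-7)^2·P(D=d)
 = 9·4/15 + 4·2/5 + 1·1/6 + 0·1/6
 = 12/5 + 8/5 + 1/6 + 0
 = 25/6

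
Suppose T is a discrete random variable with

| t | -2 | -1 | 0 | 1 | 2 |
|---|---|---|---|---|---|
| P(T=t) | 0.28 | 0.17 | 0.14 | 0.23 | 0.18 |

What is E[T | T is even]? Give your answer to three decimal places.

-0.333

P(T is even) = 0.28 + 0.14 + 0.18 = 0.6.
E[T | T is even] = [(-2)·0.28 + 0·0.14 + 2·0.18] / 0.6
 = -0.2 / 0.6
 = -1/3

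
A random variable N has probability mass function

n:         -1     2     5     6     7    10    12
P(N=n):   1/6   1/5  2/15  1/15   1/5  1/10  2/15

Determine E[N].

E[N] = Σ n·P(N=n)
 = (-1)·1/6 + 2·1/5 + 5·2/15 + 6·1/15 + 7·1/5 + 10·1/10 + 12·2/15
 = (-1/6) + 2/5 + 2/3 + 2/5 + 7/5 + 1 + 8/5
 = 53/10

5.3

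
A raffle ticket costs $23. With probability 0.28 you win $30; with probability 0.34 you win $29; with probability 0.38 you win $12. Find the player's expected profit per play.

E[payout] = 30·0.28 + 29·0.34 + 12·0.38
 = 8.4 + 9.86 + 4.56
 = 22.82
Net = 22.82 - 23 = -0.18

-0.18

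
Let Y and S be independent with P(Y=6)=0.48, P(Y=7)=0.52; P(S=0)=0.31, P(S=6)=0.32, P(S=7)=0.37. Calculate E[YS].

29.4052

E[YS] = Σ_y Σ_s ys · P(Y=y)P(S=s)
 = 0·0.1488 + 36·0.1536 + 42·0.1776 + 0·0.1612 + 42·0.1664 + 49·0.1924
 = 0 + 5.5296 + 7.4592 + 0 + 6.9888 + 9.4276
 = 29.4052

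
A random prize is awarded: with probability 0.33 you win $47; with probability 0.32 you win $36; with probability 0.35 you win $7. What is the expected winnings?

E[payout] = 47·0.33 + 36·0.32 + 7·0.35
 = 15.51 + 11.52 + 2.45
 = 29.48

29.48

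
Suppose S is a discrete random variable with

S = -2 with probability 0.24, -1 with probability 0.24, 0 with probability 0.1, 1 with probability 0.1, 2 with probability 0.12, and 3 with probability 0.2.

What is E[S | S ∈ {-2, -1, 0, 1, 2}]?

P(S ∈ {-2, -1, 0, 1, 2}) = 0.24 + 0.24 + 0.1 + 0.1 + 0.12 = 0.8.
E[S | S ∈ {-2, -1, 0, 1, 2}] = [(-2)·0.24 + (-1)·0.24 + 0·0.1 + 1·0.1 + 2·0.12] / 0.8
 = -0.38 / 0.8
 = -19/40

-0.475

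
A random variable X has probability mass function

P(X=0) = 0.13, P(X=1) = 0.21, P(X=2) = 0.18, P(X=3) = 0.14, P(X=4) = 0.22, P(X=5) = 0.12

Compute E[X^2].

8.71

E[X^2] = Σ x^2·P(X=x)
 = 0·0.13 + 1·0.21 + 4·0.18 + 9·0.14 + 16·0.22 + 25·0.12
 = 0 + 0.21 + 0.72 + 1.26 + 3.52 + 3
 = 8.71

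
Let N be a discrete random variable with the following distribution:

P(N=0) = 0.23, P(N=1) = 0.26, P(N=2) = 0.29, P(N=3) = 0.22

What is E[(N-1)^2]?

E[(N-1)^2] = Σ (n-1)^2·P(N=n)
 = 1·0.23 + 0·0.26 + 1·0.29 + 4·0.22
 = 0.23 + 0 + 0.29 + 0.88
 = 1.4

1.4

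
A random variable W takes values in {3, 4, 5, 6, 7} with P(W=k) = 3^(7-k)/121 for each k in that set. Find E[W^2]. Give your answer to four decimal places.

12.7521

E[W^2] = Σ w^2·P(W=w)
 = 9·81/121 + 16·27/121 + 25·9/121 + 36·3/121 + 49·1/121
 = 729/121 + 432/121 + 225/121 + 108/121 + 49/121
 = 1543/121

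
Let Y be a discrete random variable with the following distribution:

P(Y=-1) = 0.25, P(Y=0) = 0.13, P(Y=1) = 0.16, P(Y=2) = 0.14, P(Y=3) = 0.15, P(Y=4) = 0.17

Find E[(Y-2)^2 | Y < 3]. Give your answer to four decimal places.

4.3088

P(Y < 3) = 0.25 + 0.13 + 0.16 + 0.14 = 0.68.
E[(Y-2)^2 | Y < 3] = [9·0.25 + 4·0.13 + 1·0.16 + 0·0.14] / 0.68
 = 2.93 / 0.68
 = 293/68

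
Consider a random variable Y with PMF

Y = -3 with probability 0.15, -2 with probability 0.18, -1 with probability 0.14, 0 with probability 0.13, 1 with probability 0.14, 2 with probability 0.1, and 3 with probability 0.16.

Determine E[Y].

E[Y] = Σ y·P(Y=y)
 = (-3)·0.15 + (-2)·0.18 + (-1)·0.14 + 0·0.13 + 1·0.14 + 2·0.1 + 3·0.16
 = (-0.45) + (-0.36) + (-0.14) + 0 + 0.14 + 0.2 + 0.48
 = -0.13

-0.13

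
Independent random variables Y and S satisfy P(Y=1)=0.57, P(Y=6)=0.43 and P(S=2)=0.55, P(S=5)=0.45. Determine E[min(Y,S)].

E[min(Y,S)] = Σ_y Σ_s min(y,s) · P(Y=y)P(S=s)
 = 1·0.3135 + 1·0.2565 + 2·0.2365 + 5·0.1935
 = 0.3135 + 0.2565 + 0.473 + 0.9675
 = 2.0105

2.0105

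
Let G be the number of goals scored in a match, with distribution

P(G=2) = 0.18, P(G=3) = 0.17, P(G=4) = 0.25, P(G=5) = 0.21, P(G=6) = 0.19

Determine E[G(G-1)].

E[G(G-1)] = Σ g(g-1)·P(G=g)
 = 2·0.18 + 6·0.17 + 12·0.25 + 20·0.21 + 30·0.19
 = 0.36 + 1.02 + 3 + 4.2 + 5.7
 = 14.28

14.28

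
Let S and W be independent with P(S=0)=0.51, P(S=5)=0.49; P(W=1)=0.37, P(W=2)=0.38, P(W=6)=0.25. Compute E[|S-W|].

E[|S-W|] = Σ_s Σ_w |s-w| · P(S=s)P(W=w)
 = 1·0.1887 + 2·0.1938 + 6·0.1275 + 4·0.1813 + 3·0.1862 + 1·0.1225
 = 0.1887 + 0.3876 + 0.765 + 0.7252 + 0.5586 + 0.1225
 = 2.7476

2.7476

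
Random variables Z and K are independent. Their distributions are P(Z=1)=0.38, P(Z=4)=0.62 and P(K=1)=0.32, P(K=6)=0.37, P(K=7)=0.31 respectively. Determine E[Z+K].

7.57

E[Z+K] = Σ_z Σ_k (z+k) · P(Z=z)P(K=k)
 = 2·0.1216 + 7·0.1406 + 8·0.1178 + 5·0.1984 + 10·0.2294 + 11·0.1922
 = 0.2432 + 0.9842 + 0.9424 + 0.992 + 2.294 + 2.1142
 = 7.57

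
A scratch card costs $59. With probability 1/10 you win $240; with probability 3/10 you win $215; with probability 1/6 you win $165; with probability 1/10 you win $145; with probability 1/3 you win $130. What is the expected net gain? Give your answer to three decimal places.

E[payout] = 240·1/10 + 215·3/10 + 165·1/6 + 145·1/10 + 130·1/3
 = 24 + 129/2 + 55/2 + 29/2 + 130/3
 = 1043/6
Net = 1043/6 - 59 = 689/6

114.833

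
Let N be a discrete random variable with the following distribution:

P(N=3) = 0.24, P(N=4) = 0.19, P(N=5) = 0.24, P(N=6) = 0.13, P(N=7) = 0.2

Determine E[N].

4.86

E[N] = Σ n·P(N=n)
 = 3·0.24 + 4·0.19 + 5·0.24 + 6·0.13 + 7·0.2
 = 0.72 + 0.76 + 1.2 + 0.78 + 1.4
 = 4.86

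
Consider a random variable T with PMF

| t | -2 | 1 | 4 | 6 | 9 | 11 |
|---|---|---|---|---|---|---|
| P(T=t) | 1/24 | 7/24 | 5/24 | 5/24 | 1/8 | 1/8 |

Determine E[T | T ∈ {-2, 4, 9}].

P(T ∈ {-2, 4, 9}) = 1/24 + 5/24 + 1/8 = 3/8.
E[T | T ∈ {-2, 4, 9}] = [(-2)·1/24 + 4·5/24 + 9·1/8] / (3/8)
 = 15/8 / (3/8)
 = 5

5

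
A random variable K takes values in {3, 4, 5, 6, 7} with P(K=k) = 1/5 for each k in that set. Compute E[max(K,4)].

5.2

E[max(K,4)] = Σ max(k,4)·P(K=k)
 = 4·1/5 + 4·1/5 + 5·1/5 + 6·1/5 + 7·1/5
 = 4/5 + 4/5 + 1 + 6/5 + 7/5
 = 26/5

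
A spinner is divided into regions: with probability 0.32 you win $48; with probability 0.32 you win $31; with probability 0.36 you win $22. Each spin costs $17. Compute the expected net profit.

16.2

E[payout] = 48·0.32 + 31·0.32 + 22·0.36
 = 15.36 + 9.92 + 7.92
 = 33.2
Net = 33.2 - 17 = 16.2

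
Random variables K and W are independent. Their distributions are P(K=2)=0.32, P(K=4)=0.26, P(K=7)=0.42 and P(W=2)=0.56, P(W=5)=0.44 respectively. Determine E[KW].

15.3384

E[KW] = Σ_k Σ_w kw · P(K=k)P(W=w)
 = 4·0.1792 + 10·0.1408 + 8·0.1456 + 20·0.1144 + 14·0.2352 + 35·0.1848
 = 0.7168 + 1.408 + 1.1648 + 2.288 + 3.2928 + 6.468
 = 15.3384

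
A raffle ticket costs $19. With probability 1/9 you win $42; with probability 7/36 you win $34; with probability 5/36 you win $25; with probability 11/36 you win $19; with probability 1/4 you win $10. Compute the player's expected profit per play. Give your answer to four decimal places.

4.0556

E[payout] = 42·1/9 + 34·7/36 + 25·5/36 + 19·11/36 + 10·1/4
 = 14/3 + 119/18 + 125/36 + 209/36 + 5/2
 = 415/18
Net = 415/18 - 19 = 73/18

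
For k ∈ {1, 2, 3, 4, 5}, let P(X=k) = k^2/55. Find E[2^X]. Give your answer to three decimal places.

20.836

E[2^X] = Σ 2^x·P(X=x)
 = 2·1/55 + 4·4/55 + 8·9/55 + 16·16/55 + 32·5/11
 = 2/55 + 16/55 + 72/55 + 256/55 + 160/11
 = 1146/55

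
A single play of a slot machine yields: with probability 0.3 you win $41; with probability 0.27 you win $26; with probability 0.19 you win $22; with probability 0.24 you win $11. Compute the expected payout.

26.14

E[payout] = 41·0.3 + 26·0.27 + 22·0.19 + 11·0.24
 = 12.3 + 7.02 + 4.18 + 2.64
 = 26.14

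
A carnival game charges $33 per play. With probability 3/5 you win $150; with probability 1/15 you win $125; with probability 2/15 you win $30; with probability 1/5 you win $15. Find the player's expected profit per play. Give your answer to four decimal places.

E[payout] = 150·3/5 + 125·1/15 + 30·2/15 + 15·1/5
 = 90 + 25/3 + 4 + 3
 = 316/3
Net = 316/3 - 33 = 217/3

72.3333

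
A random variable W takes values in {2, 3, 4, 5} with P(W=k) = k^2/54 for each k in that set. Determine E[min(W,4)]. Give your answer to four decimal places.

3.6852

E[min(W,4)] = Σ min(w,4)·P(W=w)
 = 2·2/27 + 3·1/6 + 4·8/27 + 4·25/54
 = 4/27 + 1/2 + 32/27 + 50/27
 = 199/54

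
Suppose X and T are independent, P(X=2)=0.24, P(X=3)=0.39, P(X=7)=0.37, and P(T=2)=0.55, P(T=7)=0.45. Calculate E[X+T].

E[X+T] = Σ_x Σ_t (x+t) · P(X=x)P(T=t)
 = 4·0.132 + 9·0.108 + 5·0.2145 + 10·0.1755 + 9·0.2035 + 14·0.1665
 = 0.528 + 0.972 + 1.0725 + 1.755 + 1.8315 + 2.331
 = 8.49

8.49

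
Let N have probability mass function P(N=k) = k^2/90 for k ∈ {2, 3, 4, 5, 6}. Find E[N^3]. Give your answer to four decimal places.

E[N^3] = Σ n^3·P(N=n)
 = 8·2/45 + 27·1/10 + 64·8/45 + 125·5/18 + 216·2/5
 = 16/45 + 27/10 + 512/45 + 625/18 + 432/5
 = 1220/9

135.5556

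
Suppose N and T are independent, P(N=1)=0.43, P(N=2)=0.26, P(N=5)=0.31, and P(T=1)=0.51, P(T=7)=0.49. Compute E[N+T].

E[N+T] = Σ_n Σ_t (n+t) · P(N=n)P(T=t)
 = 2·0.2193 + 8·0.2107 + 3·0.1326 + 9·0.1274 + 6·0.1581 + 12·0.1519
 = 0.4386 + 1.6856 + 0.3978 + 1.1466 + 0.9486 + 1.8228
 = 6.44

6.44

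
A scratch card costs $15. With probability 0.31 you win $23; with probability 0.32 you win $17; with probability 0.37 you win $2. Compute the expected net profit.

E[payout] = 23·0.31 + 17·0.32 + 2·0.37
 = 7.13 + 5.44 + 0.74
 = 13.31
Net = 13.31 - 15 = -1.69

-1.69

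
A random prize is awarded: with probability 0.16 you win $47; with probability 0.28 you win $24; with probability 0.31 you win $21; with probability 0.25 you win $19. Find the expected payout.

E[payout] = 47·0.16 + 24·0.28 + 21·0.31 + 19·0.25
 = 7.52 + 6.72 + 6.51 + 4.75
 = 25.5

25.5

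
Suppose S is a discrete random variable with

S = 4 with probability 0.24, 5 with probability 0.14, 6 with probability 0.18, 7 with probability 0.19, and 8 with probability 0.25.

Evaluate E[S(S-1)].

E[S(S-1)] = Σ s(s-1)·P(S=s)
 = 12·0.24 + 20·0.14 + 30·0.18 + 42·0.19 + 56·0.25
 = 2.88 + 2.8 + 5.4 + 7.98 + 14
 = 33.06

33.06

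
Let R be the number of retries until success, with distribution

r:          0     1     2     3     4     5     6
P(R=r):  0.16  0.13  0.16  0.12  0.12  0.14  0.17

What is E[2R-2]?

4.02

E[2R-2] = Σ (2r-2)·P(R=r)
 = (-2)·0.16 + 0·0.13 + 2·0.16 + 4·0.12 + 6·0.12 + 8·0.14 + 10·0.17
 = (-0.32) + 0 + 0.32 + 0.48 + 0.72 + 1.12 + 1.7
 = 4.02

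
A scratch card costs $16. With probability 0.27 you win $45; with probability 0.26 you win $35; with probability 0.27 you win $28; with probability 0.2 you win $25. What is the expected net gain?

E[payout] = 45·0.27 + 35·0.26 + 28·0.27 + 25·0.2
 = 12.15 + 9.1 + 7.56 + 5
 = 33.81
Net = 33.81 - 16 = 17.81

17.81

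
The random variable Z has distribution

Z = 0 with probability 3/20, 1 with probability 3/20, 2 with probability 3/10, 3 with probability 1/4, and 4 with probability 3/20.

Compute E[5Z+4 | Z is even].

14

P(Z is even) = 3/20 + 3/10 + 3/20 = 3/5.
E[5Z+4 | Z is even] = [4·3/20 + 14·3/10 + 24·3/20] / (3/5)
 = 42/5 / (3/5)
 = 14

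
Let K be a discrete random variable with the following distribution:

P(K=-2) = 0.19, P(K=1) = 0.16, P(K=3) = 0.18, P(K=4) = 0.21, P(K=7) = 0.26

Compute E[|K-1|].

3.12

E[|K-1|] = Σ |k-1|·P(K=k)
 = 3·0.19 + 0·0.16 + 2·0.18 + 3·0.21 + 6·0.26
 = 0.57 + 0 + 0.36 + 0.63 + 1.56
 = 3.12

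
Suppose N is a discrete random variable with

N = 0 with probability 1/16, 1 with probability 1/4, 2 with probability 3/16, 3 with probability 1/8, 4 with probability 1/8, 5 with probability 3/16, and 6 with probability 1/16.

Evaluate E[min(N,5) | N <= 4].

2

P(N <= 4) = 1/16 + 1/4 + 3/16 + 1/8 + 1/8 = 3/4.
E[min(N,5) | N <= 4] = [0·1/16 + 1·1/4 + 2·3/16 + 3·1/8 + 4·1/8] / (3/4)
 = 3/2 / (3/4)
 = 2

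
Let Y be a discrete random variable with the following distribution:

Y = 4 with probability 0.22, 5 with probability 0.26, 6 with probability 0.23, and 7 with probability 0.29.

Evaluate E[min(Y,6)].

5.3

E[min(Y,6)] = Σ min(y,6)·P(Y=y)
 = 4·0.22 + 5·0.26 + 6·0.23 + 6·0.29
 = 0.88 + 1.3 + 1.38 + 1.74
 = 5.3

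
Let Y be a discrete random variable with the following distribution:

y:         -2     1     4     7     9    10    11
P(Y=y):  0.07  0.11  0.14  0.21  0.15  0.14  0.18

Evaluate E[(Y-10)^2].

26.25

E[(Y-10)^2] = Σ (y-10)^2·P(Y=y)
 = 144·0.07 + 81·0.11 + 36·0.14 + 9·0.21 + 1·0.15 + 0·0.14 + 1·0.18
 = 10.08 + 8.91 + 5.04 + 1.89 + 0.15 + 0 + 0.18
 = 26.25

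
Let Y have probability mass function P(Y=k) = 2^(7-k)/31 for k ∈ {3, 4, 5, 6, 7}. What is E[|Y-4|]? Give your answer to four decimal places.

E[|Y-4|] = Σ |y-4|·P(Y=y)
 = 1·16/31 + 0·8/31 + 1·4/31 + 2·2/31 + 3·1/31
 = 16/31 + 0 + 4/31 + 4/31 + 3/31
 = 27/31

0.8710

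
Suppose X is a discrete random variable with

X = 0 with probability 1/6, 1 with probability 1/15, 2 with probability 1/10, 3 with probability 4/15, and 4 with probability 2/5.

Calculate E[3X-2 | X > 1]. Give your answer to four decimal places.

P(X > 1) = 1/10 + 4/15 + 2/5 = 23/30.
E[3X-2 | X > 1] = [4·1/10 + 7·4/15 + 10·2/5] / (23/30)
 = 94/15 / (23/30)
 = 188/23

8.1739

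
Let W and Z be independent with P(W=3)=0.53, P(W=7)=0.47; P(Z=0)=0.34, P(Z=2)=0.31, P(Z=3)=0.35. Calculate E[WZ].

E[WZ] = Σ_w Σ_z wz · P(W=w)P(Z=z)
 = 0·0.1802 + 6·0.1643 + 9·0.1855 + 0·0.1598 + 14·0.1457 + 21·0.1645
 = 0 + 0.9858 + 1.6695 + 0 + 2.0398 + 3.4545
 = 8.1496

8.1496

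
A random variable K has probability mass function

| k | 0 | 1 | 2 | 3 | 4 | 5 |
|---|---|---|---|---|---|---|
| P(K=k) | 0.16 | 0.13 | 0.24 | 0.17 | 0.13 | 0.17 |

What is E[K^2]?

E[K^2] = Σ k^2·P(K=k)
 = 0·0.16 + 1·0.13 + 4·0.24 + 9·0.17 + 16·0.13 + 25·0.17
 = 0 + 0.13 + 0.96 + 1.53 + 2.08 + 4.25
 = 8.95

8.95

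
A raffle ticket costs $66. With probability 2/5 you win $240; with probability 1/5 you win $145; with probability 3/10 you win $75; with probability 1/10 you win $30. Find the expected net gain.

84.5

E[payout] = 240·2/5 + 145·1/5 + 75·3/10 + 30·1/10
 = 96 + 29 + 45/2 + 3
 = 301/2
Net = 301/2 - 66 = 169/2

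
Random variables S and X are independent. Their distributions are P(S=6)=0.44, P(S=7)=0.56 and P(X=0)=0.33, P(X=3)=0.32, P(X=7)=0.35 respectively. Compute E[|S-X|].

3.458

E[|S-X|] = Σ_s Σ_x |s-x| · P(S=s)P(X=x)
 = 6·0.1452 + 3·0.1408 + 1·0.154 + 7·0.1848 + 4·0.1792 + 0·0.196
 = 0.8712 + 0.4224 + 0.154 + 1.2936 + 0.7168 + 0
 = 3.458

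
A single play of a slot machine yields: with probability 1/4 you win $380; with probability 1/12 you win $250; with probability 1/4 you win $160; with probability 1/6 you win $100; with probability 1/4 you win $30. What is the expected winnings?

180

E[payout] = 380·1/4 + 250·1/12 + 160·1/4 + 100·1/6 + 30·1/4
 = 95 + 125/6 + 40 + 50/3 + 15/2
 = 180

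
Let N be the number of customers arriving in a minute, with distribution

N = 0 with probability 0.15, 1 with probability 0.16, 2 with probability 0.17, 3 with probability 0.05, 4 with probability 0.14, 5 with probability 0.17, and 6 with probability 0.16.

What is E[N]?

E[N] = Σ n·P(N=n)
 = 0·0.15 + 1·0.16 + 2·0.17 + 3·0.05 + 4·0.14 + 5·0.17 + 6·0.16
 = 0 + 0.16 + 0.34 + 0.15 + 0.56 + 0.85 + 0.96
 = 3.02

3.02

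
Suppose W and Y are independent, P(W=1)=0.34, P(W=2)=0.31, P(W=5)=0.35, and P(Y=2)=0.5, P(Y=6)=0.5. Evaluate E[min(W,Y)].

E[min(W,Y)] = Σ_w Σ_y min(w,y) · P(W=w)P(Y=y)
 = 1·0.17 + 1·0.17 + 2·0.155 + 2·0.155 + 2·0.175 + 5·0.175
 = 0.17 + 0.17 + 0.31 + 0.31 + 0.35 + 0.875
 = 2.185

2.185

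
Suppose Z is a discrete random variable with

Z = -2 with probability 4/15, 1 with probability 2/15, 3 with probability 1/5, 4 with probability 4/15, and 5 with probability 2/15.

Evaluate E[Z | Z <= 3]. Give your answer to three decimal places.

0.333

P(Z <= 3) = 4/15 + 2/15 + 1/5 = 3/5.
E[Z | Z <= 3] = [(-2)·4/15 + 1·2/15 + 3·1/5] / (3/5)
 = 1/5 / (3/5)
 = 1/3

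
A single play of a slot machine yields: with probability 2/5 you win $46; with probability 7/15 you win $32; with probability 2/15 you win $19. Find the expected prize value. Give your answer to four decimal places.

E[payout] = 46·2/5 + 32·7/15 + 19·2/15
 = 92/5 + 224/15 + 38/15
 = 538/15

35.8667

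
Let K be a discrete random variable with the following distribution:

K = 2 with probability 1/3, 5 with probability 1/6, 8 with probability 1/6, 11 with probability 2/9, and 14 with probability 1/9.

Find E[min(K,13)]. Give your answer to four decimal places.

6.7222

E[min(K,13)] = Σ min(k,13)·P(K=k)
 = 2·1/3 + 5·1/6 + 8·1/6 + 11·2/9 + 13·1/9
 = 2/3 + 5/6 + 4/3 + 22/9 + 13/9
 = 121/18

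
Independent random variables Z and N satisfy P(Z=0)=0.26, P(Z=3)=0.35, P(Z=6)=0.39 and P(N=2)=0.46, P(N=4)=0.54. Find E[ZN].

E[ZN] = Σ_z Σ_n zn · P(Z=z)P(N=n)
 = 0·0.1196 + 0·0.1404 + 6·0.161 + 12·0.189 + 12·0.1794 + 24·0.2106
 = 0 + 0 + 0.966 + 2.268 + 2.1528 + 5.0544
 = 10.4412

10.4412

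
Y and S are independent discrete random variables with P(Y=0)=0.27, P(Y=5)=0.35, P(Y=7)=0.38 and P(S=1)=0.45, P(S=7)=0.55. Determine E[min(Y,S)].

E[min(Y,S)] = Σ_y Σ_s min(y,s) · P(Y=y)P(S=s)
 = 0·0.1215 + 0·0.1485 + 1·0.1575 + 5·0.1925 + 1·0.171 + 7·0.209
 = 0 + 0 + 0.1575 + 0.9625 + 0.171 + 1.463
 = 2.754

2.754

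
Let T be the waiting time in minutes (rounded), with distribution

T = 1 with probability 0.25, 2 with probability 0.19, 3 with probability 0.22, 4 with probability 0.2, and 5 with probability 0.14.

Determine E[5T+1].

14.95

E[5T+1] = Σ (5t+1)·P(T=t)
 = 6·0.25 + 11·0.19 + 16·0.22 + 21·0.2 + 26·0.14
 = 1.5 + 2.09 + 3.52 + 4.2 + 3.64
 = 14.95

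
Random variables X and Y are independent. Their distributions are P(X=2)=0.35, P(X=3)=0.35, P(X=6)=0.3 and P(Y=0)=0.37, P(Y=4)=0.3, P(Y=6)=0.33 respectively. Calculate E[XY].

E[XY] = Σ_x Σ_y xy · P(X=x)P(Y=y)
 = 0·0.1295 + 8·0.105 + 12·0.1155 + 0·0.1295 + 12·0.105 + 18·0.1155 + 0·0.111 + 24·0.09 + 36·0.099
 = 0 + 0.84 + 1.386 + 0 + 1.26 + 2.079 + 0 + 2.16 + 3.564
 = 11.289

11.289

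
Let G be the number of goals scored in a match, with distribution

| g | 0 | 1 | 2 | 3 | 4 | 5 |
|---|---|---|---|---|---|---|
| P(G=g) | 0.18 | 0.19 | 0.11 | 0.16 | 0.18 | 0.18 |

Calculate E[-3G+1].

E[-3G+1] = Σ (-3g+1)·P(G=g)
 = 1·0.18 + (-2)·0.19 + (-5)·0.11 + (-8)·0.16 + (-11)·0.18 + (-14)·0.18
 = 0.18 + (-0.38) + (-0.55) + (-1.28) + (-1.98) + (-2.52)
 = -6.53

-6.53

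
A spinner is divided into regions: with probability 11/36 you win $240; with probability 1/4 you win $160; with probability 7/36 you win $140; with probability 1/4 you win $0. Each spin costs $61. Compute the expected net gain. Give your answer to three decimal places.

79.556

E[payout] = 240·11/36 + 160·1/4 + 140·7/36 + 0·1/4
 = 220/3 + 40 + 245/9 + 0
 = 1265/9
Net = 1265/9 - 61 = 716/9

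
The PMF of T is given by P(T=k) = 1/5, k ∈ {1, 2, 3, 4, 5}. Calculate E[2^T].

12.4

E[2^T] = Σ 2^t·P(T=t)
 = 2·1/5 + 4·1/5 + 8·1/5 + 16·1/5 + 32·1/5
 = 2/5 + 4/5 + 8/5 + 16/5 + 32/5
 = 62/5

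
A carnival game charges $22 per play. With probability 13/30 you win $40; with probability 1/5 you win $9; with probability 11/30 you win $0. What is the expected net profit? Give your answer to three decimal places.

E[payout] = 40·13/30 + 9·1/5 + 0·11/30
 = 52/3 + 9/5 + 0
 = 287/15
Net = 287/15 - 22 = -43/15

-2.867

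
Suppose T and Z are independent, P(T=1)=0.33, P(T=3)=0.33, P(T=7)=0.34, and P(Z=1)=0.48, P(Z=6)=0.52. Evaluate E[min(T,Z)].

2.2272

E[min(T,Z)] = Σ_t Σ_z min(t,z) · P(T=t)P(Z=z)
 = 1·0.1584 + 1·0.1716 + 1·0.1584 + 3·0.1716 + 1·0.1632 + 6·0.1768
 = 0.1584 + 0.1716 + 0.1584 + 0.5148 + 0.1632 + 1.0608
 = 2.2272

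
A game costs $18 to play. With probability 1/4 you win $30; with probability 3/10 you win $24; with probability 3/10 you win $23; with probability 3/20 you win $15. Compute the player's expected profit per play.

E[payout] = 30·1/4 + 24·3/10 + 23·3/10 + 15·3/20
 = 15/2 + 36/5 + 69/10 + 9/4
 = 477/20
Net = 477/20 - 18 = 117/20

5.85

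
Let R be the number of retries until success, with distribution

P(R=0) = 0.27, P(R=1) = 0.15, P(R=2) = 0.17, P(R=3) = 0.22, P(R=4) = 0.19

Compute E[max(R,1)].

E[max(R,1)] = Σ max(r,1)·P(R=r)
 = 1·0.27 + 1·0.15 + 2·0.17 + 3·0.22 + 4·0.19
 = 0.27 + 0.15 + 0.34 + 0.66 + 0.76
 = 2.18

2.18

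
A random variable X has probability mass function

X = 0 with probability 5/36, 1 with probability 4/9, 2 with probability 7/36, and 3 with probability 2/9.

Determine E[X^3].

8

E[X^3] = Σ x^3·P(X=x)
 = 0·5/36 + 1·4/9 + 8·7/36 + 27·2/9
 = 0 + 4/9 + 14/9 + 6
 = 8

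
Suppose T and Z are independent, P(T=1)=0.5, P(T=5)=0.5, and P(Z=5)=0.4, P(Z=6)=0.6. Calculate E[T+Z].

8.6

E[T+Z] = Σ_t Σ_z (t+z) · P(T=t)P(Z=z)
 = 6·0.2 + 7·0.3 + 10·0.2 + 11·0.3
 = 1.2 + 2.1 + 2 + 3.3
 = 8.6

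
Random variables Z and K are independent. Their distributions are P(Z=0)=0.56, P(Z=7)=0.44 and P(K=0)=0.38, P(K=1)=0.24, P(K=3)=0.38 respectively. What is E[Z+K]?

E[Z+K] = Σ_z Σ_k (z+k) · P(Z=z)P(K=k)
 = 0·0.2128 + 1·0.1344 + 3·0.2128 + 7·0.1672 + 8·0.1056 + 10·0.1672
 = 0 + 0.1344 + 0.6384 + 1.1704 + 0.8448 + 1.672
 = 4.46

4.46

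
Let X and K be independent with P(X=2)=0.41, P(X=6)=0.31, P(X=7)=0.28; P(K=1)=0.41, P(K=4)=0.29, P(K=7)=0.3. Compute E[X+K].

E[X+K] = Σ_x Σ_k (x+k) · P(X=x)P(K=k)
 = 3·0.1681 + 6·0.1189 + 9·0.123 + 7·0.1271 + 10·0.0899 + 13·0.093 + 8·0.1148 + 11·0.0812 + 14·0.084
 = 0.5043 + 0.7134 + 1.107 + 0.8897 + 0.899 + 1.209 + 0.9184 + 0.8932 + 1.176
 = 8.31

8.31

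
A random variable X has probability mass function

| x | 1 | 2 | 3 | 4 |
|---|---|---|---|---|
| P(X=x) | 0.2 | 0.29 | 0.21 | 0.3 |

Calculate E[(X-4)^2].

3.17

E[(X-4)^2] = Σ (x-4)^2·P(X=x)
 = 9·0.2 + 4·0.29 + 1·0.21 + 0·0.3
 = 1.8 + 1.16 + 0.21 + 0
 = 3.17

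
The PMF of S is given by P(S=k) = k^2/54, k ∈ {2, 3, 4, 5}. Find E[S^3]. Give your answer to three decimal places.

E[S^3] = Σ s^3·P(S=s)
 = 8·2/27 + 27·1/6 + 64·8/27 + 125·25/54
 = 16/27 + 9/2 + 512/27 + 3125/54
 = 2212/27

81.926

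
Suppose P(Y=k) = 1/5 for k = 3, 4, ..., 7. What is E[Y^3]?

155

E[Y^3] = Σ y^3·P(Y=y)
 = 27·1/5 + 64·1/5 + 125·1/5 + 216·1/5 + 343·1/5
 = 27/5 + 64/5 + 25 + 216/5 + 343/5
 = 155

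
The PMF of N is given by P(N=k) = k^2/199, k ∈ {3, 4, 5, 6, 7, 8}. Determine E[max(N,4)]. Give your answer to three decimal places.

E[max(N,4)] = Σ max(n,4)·P(N=n)
 = 4·9/199 + 4·16/199 + 5·25/199 + 6·36/199 + 7·49/199 + 8·64/199
 = 36/199 + 64/199 + 125/199 + 216/199 + 343/199 + 512/199
 = 1296/199

6.513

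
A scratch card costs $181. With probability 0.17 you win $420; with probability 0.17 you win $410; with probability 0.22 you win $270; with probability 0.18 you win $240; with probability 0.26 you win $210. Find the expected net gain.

117.3

E[payout] = 420·0.17 + 410·0.17 + 270·0.22 + 240·0.18 + 210·0.26
 = 71.4 + 69.7 + 59.4 + 43.2 + 54.6
 = 298.3
Net = 298.3 - 181 = 117.3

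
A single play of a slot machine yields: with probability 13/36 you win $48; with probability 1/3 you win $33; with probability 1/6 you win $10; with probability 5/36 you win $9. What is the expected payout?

31.25

E[payout] = 48·13/36 + 33·1/3 + 10·1/6 + 9·5/36
 = 52/3 + 11 + 5/3 + 5/4
 = 125/4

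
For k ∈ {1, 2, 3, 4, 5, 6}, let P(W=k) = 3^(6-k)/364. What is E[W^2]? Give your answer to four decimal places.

E[W^2] = Σ w^2·P(W=w)
 = 1·243/364 + 4·81/364 + 9·27/364 + 16·9/364 + 25·3/364 + 36·1/364
 = 243/364 + 81/91 + 243/364 + 36/91 + 75/364 + 9/91
 = 1065/364

2.9258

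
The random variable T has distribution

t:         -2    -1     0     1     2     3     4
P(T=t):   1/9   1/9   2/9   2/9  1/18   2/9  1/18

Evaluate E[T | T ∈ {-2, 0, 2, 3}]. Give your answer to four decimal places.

0.9091

P(T ∈ {-2, 0, 2, 3}) = 1/9 + 2/9 + 1/18 + 2/9 = 11/18.
E[T | T ∈ {-2, 0, 2, 3}] = [(-2)·1/9 + 0·2/9 + 2·1/18 + 3·2/9] / (11/18)
 = 5/9 / (11/18)
 = 10/11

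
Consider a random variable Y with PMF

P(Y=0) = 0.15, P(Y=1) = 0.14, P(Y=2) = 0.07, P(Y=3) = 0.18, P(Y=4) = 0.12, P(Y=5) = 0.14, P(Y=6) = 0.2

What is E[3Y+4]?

E[3Y+4] = Σ (3y+4)·P(Y=y)
 = 4·0.15 + 7·0.14 + 10·0.07 + 13·0.18 + 16·0.12 + 19·0.14 + 22·0.2
 = 0.6 + 0.98 + 0.7 + 2.34 + 1.92 + 2.66 + 4.4
 = 13.6

13.6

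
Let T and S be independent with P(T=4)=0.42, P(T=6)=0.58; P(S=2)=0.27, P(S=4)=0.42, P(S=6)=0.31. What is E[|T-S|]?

1.6008

E[|T-S|] = Σ_t Σ_s |t-s| · P(T=t)P(S=s)
 = 2·0.1134 + 0·0.1764 + 2·0.1302 + 4·0.1566 + 2·0.2436 + 0·0.1798
 = 0.2268 + 0 + 0.2604 + 0.6264 + 0.4872 + 0
 = 1.6008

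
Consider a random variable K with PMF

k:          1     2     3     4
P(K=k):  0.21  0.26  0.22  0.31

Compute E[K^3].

28.07

E[K^3] = Σ k^3·P(K=k)
 = 1·0.21 + 8·0.26 + 27·0.22 + 64·0.31
 = 0.21 + 2.08 + 5.94 + 19.84
 = 28.07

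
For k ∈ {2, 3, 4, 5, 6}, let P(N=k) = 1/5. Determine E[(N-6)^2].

E[(N-6)^2] = Σ (n-6)^2·P(N=n)
 = 16·1/5 + 9·1/5 + 4·1/5 + 1·1/5 + 0·1/5
 = 16/5 + 9/5 + 4/5 + 1/5 + 0
 = 6

6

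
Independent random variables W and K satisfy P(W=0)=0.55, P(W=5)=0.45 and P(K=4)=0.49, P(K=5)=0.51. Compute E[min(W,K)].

E[min(W,K)] = Σ_w Σ_k min(w,k) · P(W=w)P(K=k)
 = 0·0.2695 + 0·0.2805 + 4·0.2205 + 5·0.2295
 = 0 + 0 + 0.882 + 1.1475
 = 2.0295

2.0295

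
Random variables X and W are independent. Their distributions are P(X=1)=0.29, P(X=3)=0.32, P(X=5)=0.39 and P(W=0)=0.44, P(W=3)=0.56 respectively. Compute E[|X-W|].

2.1696

E[|X-W|] = Σ_x Σ_w |x-w| · P(X=x)P(W=w)
 = 1·0.1276 + 2·0.1624 + 3·0.1408 + 0·0.1792 + 5·0.1716 + 2·0.2184
 = 0.1276 + 0.3248 + 0.4224 + 0 + 0.858 + 0.4368
 = 2.1696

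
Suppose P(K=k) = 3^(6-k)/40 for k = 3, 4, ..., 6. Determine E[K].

3.45

E[K] = Σ k·P(K=k)
 = 3·27/40 + 4·9/40 + 5·3/40 + 6·1/40
 = 81/40 + 9/10 + 3/8 + 3/20
 = 69/20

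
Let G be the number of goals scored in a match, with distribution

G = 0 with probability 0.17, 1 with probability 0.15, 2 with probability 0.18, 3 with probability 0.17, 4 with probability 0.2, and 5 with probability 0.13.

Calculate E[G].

E[G] = Σ g·P(G=g)
 = 0·0.17 + 1·0.15 + 2·0.18 + 3·0.17 + 4·0.2 + 5·0.13
 = 0 + 0.15 + 0.36 + 0.51 + 0.8 + 0.65
 = 2.47

2.47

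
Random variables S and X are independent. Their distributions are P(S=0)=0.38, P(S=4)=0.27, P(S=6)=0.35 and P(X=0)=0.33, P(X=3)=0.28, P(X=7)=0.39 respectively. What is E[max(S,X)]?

E[max(S,X)] = Σ_s Σ_x max(s,x) · P(S=s)P(X=x)
 = 0·0.1254 + 3·0.1064 + 7·0.1482 + 4·0.0891 + 4·0.0756 + 7·0.1053 + 6·0.1155 + 6·0.098 + 7·0.1365
 = 0 + 0.3192 + 1.0374 + 0.3564 + 0.3024 + 0.7371 + 0.693 + 0.588 + 0.9555
 = 4.989

4.989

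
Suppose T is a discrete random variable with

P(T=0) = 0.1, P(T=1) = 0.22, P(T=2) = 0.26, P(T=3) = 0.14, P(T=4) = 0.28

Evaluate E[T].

2.28

E[T] = Σ t·P(T=t)
 = 0·0.1 + 1·0.22 + 2·0.26 + 3·0.14 + 4·0.28
 = 0 + 0.22 + 0.52 + 0.42 + 1.12
 = 2.28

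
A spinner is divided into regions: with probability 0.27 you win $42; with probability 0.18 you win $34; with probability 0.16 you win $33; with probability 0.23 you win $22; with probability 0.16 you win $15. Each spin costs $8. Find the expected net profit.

22.2

E[payout] = 42·0.27 + 34·0.18 + 33·0.16 + 22·0.23 + 15·0.16
 = 11.34 + 6.12 + 5.28 + 5.06 + 2.4
 = 30.2
Net = 30.2 - 8 = 22.2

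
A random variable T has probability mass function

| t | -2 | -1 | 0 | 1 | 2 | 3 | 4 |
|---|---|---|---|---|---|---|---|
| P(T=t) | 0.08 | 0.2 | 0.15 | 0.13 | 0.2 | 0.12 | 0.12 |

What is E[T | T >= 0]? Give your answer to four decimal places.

1.9028

P(T >= 0) = 0.15 + 0.13 + 0.2 + 0.12 + 0.12 = 0.72.
E[T | T >= 0] = [0·0.15 + 1·0.13 + 2·0.2 + 3·0.12 + 4·0.12] / 0.72
 = 1.37 / 0.72
 = 137/72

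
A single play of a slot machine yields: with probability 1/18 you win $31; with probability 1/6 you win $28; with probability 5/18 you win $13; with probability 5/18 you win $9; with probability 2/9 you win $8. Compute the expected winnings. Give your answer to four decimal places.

E[payout] = 31·1/18 + 28·1/6 + 13·5/18 + 9·5/18 + 8·2/9
 = 31/18 + 14/3 + 65/18 + 5/2 + 16/9
 = 257/18

14.2778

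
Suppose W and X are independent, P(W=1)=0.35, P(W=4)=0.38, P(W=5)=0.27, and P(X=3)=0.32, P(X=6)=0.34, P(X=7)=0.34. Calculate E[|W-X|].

2.7488

E[|W-X|] = Σ_w Σ_x |w-x| · P(W=w)P(X=x)
 = 2·0.112 + 5·0.119 + 6·0.119 + 1·0.1216 + 2·0.1292 + 3·0.1292 + 2·0.0864 + 1·0.0918 + 2·0.0918
 = 0.224 + 0.595 + 0.714 + 0.1216 + 0.2584 + 0.3876 + 0.1728 + 0.0918 + 0.1836
 = 2.7488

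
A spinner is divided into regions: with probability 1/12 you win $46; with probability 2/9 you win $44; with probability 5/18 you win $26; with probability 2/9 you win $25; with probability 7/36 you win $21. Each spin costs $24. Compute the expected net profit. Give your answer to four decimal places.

E[payout] = 46·1/12 + 44·2/9 + 26·5/18 + 25·2/9 + 21·7/36
 = 23/6 + 88/9 + 65/9 + 50/9 + 49/12
 = 1097/36
Net = 1097/36 - 24 = 233/36

6.4722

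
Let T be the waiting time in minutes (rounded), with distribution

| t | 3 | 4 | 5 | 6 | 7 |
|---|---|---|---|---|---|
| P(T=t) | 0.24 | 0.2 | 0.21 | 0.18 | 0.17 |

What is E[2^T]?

45.12

E[2^T] = Σ 2^t·P(T=t)
 = 8·0.24 + 16·0.2 + 32·0.21 + 64·0.18 + 128·0.17
 = 1.92 + 3.2 + 6.72 + 11.52 + 21.76
 = 45.12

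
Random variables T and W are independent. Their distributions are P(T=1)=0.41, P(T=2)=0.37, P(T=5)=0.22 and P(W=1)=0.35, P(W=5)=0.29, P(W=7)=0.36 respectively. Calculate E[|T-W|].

E[|T-W|] = Σ_t Σ_w |t-w| · P(T=t)P(W=w)
 = 0·0.1435 + 4·0.1189 + 6·0.1476 + 1·0.1295 + 3·0.1073 + 5·0.1332 + 4·0.077 + 0·0.0638 + 2·0.0792
 = 0 + 0.4756 + 0.8856 + 0.1295 + 0.3219 + 0.666 + 0.308 + 0 + 0.1584
 = 2.945

2.945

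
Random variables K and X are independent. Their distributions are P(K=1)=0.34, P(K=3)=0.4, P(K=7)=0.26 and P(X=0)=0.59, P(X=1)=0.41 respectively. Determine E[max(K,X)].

E[max(K,X)] = Σ_k Σ_x max(k,x) · P(K=k)P(X=x)
 = 1·0.2006 + 1·0.1394 + 3·0.236 + 3·0.164 + 7·0.1534 + 7·0.1066
 = 0.2006 + 0.1394 + 0.708 + 0.492 + 1.0738 + 0.7462
 = 3.36

3.36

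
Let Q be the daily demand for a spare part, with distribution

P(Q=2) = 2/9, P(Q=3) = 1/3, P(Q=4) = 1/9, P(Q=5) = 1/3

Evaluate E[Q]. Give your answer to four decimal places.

3.5556

E[Q] = Σ q·P(Q=q)
 = 2·2/9 + 3·1/3 + 4·1/9 + 5·1/3
 = 4/9 + 1 + 4/9 + 5/3
 = 32/9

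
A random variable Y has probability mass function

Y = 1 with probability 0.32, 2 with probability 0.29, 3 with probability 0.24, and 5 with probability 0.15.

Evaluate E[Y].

E[Y] = Σ y·P(Y=y)
 = 1·0.32 + 2·0.29 + 3·0.24 + 5·0.15
 = 0.32 + 0.58 + 0.72 + 0.75
 = 2.37

2.37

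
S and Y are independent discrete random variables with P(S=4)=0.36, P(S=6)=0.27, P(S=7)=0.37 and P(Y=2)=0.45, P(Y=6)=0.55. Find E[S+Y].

9.85

E[S+Y] = Σ_s Σ_y (s+y) · P(S=s)P(Y=y)
 = 6·0.162 + 10·0.198 + 8·0.1215 + 12·0.1485 + 9·0.1665 + 13·0.2035
 = 0.972 + 1.98 + 0.972 + 1.782 + 1.4985 + 2.6455
 = 9.85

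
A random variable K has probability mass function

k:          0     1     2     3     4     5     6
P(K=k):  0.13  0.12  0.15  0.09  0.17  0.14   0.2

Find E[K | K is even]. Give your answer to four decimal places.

P(K is even) = 0.13 + 0.15 + 0.17 + 0.2 = 0.65.
E[K | K is even] = [0·0.13 + 2·0.15 + 4·0.17 + 6·0.2] / 0.65
 = 2.18 / 0.65
 = 218/65

3.3538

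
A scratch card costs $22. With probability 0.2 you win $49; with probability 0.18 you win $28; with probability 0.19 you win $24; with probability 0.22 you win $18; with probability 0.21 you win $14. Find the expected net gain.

4.3

E[payout] = 49·0.2 + 28·0.18 + 24·0.19 + 18·0.22 + 14·0.21
 = 9.8 + 5.04 + 4.56 + 3.96 + 2.94
 = 26.3
Net = 26.3 - 22 = 4.3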